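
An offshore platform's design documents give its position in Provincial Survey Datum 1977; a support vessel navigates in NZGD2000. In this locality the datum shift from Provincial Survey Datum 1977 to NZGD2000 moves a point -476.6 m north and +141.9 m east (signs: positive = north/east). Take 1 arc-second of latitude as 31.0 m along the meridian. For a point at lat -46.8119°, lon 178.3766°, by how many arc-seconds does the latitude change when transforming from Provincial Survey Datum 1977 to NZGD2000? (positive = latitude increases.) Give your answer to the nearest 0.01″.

Δφ = -15.37″

1″ of latitude = 31.00 m, so Δφ = -476.6 / 31.00 = -15.374″.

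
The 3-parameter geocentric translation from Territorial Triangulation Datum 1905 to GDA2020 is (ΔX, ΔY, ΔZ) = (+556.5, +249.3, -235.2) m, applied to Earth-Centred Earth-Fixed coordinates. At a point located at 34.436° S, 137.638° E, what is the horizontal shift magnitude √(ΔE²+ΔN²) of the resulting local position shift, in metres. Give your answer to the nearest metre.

650 m

The local east axis at (φ, λ) is (−sin λ, cos λ, 0), so ΔE = −sin(137.638°)·556.5 + cos(137.638°)·249.3 = -559.19 m.
The local north axis is (−sin φ cos λ, −sin φ sin λ, cos φ), giving ΔN = -232.527 + 94.991 − 193.983 = -331.52 m.
Horizontal magnitude = √(ΔE² + ΔN²) = √((-559.19)² + (-331.52)²) = 650.07 m.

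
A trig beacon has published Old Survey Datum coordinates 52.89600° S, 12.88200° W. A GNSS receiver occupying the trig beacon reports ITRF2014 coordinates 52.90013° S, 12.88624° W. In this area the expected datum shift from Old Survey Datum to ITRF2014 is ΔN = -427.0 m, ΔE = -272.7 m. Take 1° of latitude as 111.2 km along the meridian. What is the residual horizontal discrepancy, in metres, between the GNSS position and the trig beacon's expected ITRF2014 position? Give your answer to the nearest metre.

Observed coordinate differences: Δφ = -0.00413°, Δλ = -0.00424°.
Converting to metres (1° lat = 111200 m, cos φ = 0.603264): observed ΔN = -459.3 m, observed ΔE = -284.4 m.
Subtracting the expected shift leaves a residual of -459.3 − (-427.0) = -32.3 m north and -284.4 − (-272.7) = -11.7 m east.
Residual distance = √((-32.3)² + (-11.7)²) = 34.3 m.

34 m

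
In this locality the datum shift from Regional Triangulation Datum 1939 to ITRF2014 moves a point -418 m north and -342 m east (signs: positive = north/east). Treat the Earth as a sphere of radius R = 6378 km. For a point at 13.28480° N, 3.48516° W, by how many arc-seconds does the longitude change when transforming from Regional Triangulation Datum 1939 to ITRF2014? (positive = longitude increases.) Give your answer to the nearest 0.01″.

Δλ = -11.36″

At latitude 13.28480°, cos φ = 0.973240.
One radian of longitude at latitude φ spans R cos φ, so Δλ = ΔE / (R cos φ) = -342.0 / (6378000 × 0.973240) = -5.5096e-05 rad = -11.364″.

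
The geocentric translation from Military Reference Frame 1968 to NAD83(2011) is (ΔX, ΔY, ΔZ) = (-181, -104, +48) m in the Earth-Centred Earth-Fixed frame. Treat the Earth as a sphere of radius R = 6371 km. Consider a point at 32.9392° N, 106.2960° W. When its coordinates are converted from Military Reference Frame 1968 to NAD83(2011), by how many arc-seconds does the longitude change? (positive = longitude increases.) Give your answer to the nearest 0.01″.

sin φ = 0.543749, cos φ = 0.839248, sin λ = -0.959825, cos λ = -0.280600.
East component: ΔE = −sin λ·ΔX + cos λ·ΔY = −(-0.959825)(-181) + (-0.280600)(-104) = -144.55 m.
1° of latitude spans πR/180 = 111195 m; at latitude φ, 1° of longitude spans that × cos φ = 93320.1 m, so Δλ = -144.55 / 93320.1 × 3600 = -5.576″.

Δλ = -5.58″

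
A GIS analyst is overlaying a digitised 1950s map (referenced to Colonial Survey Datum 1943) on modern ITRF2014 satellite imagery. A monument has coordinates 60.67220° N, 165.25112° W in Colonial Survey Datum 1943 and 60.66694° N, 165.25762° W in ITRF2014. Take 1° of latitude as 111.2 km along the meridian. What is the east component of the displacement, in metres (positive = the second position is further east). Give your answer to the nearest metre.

Δφ = 60.66694° − 60.67220° = -0.00526°; Δλ = -165.25762° − -165.25112° = -0.00650°.
ΔN = Δφ × 111200 = -584.9 m; ΔE = Δλ × 111200 × cos(60.67220°) = -0.00650 × 111200 × 0.489806 = -354.0 m.

ΔE = -354 m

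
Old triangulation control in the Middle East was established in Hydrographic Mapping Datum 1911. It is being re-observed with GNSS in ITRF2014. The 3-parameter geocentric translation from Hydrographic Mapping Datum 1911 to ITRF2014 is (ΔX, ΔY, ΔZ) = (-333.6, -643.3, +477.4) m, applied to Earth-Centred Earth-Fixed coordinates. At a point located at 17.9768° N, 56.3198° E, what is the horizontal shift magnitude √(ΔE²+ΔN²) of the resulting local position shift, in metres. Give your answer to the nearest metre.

At φ = 17.9768°, λ = 56.3198°: sin φ = 0.308632, cos φ = 0.951182, sin λ = 0.832146, cos λ = 0.554557.
ΔE = −sin λ·ΔX + cos λ·ΔY = −(0.832146)·(-333.6) + (0.554557)·(-643.3) = -79.14 m.
ΔN = −sin φ cos λ·ΔX − sin φ sin λ·ΔY + cos φ·ΔZ = −(0.308632)(0.554557)(-333.6) − (0.308632)(0.832146)(-643.3) + (0.951182)(477.4) = 676.41 m.
Horizontal magnitude = √(ΔE² + ΔN²) = √((-79.14)² + 676.41²) = 681.02 m.

681 m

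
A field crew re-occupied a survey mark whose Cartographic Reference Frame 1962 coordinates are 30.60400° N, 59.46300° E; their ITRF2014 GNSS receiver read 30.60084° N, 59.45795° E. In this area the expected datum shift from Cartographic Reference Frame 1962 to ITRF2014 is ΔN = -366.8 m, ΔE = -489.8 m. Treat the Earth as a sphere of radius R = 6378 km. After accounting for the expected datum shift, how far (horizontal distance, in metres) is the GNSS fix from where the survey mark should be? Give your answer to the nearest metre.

16 m

Observed coordinate differences: Δφ = -0.00316°, Δλ = -0.00505°.
Converting to metres (1° lat = 111317 m, cos φ = 0.860706): observed ΔN = -351.8 m, observed ΔE = -483.8 m.
Subtracting the expected shift leaves a residual of -351.8 − (-366.8) = 15.0 m north and -483.8 − (-489.8) = 6.0 m east.
Residual distance = √(15.0² + 6.0²) = 16.2 m.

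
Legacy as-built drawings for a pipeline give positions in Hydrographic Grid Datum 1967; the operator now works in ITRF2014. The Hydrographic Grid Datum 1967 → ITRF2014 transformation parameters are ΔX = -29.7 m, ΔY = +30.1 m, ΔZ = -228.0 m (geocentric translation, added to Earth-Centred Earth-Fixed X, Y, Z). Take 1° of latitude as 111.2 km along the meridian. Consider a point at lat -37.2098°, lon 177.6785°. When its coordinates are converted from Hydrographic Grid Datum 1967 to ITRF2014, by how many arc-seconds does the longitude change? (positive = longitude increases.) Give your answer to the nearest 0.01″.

Δλ = -1.17″

sin φ = -0.604735, cos φ = 0.796426, sin λ = 0.040507, cos λ = -0.999179.
East component: ΔE = −sin λ·ΔX + cos λ·ΔY = −(0.040507)(-29.7) + (-0.999179)(30.1) = -28.87 m.
1° of latitude spans 111200 m; at latitude φ, 1° of longitude spans that × cos φ = 88562.6 m, so Δλ = -28.87 / 88562.6 × 3600 = -1.174″.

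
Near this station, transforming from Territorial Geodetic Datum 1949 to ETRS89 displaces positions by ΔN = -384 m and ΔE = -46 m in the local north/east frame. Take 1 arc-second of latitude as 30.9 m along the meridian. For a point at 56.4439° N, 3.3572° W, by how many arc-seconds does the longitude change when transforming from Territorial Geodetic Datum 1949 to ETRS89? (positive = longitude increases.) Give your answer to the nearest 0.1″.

Δλ = -2.7″

At latitude 56.4439°, cos φ = 0.552753.
1″ of longitude at this latitude = 30.90 × cos φ = 17.0801 m, so Δλ = -46.0 / 17.0801 = -2.693″.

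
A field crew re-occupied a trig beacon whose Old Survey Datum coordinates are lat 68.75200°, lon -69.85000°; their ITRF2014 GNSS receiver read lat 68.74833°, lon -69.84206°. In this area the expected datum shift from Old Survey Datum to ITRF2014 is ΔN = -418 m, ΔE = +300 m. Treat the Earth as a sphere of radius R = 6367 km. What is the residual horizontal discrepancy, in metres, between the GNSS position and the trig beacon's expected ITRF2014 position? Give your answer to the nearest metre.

22 m

Observed coordinate differences: Δφ = -0.00367°, Δλ = +0.00794°.
Converting to metres (1° lat = 111125 m, cos φ = 0.362406): observed ΔN = -407.8 m, observed ΔE = 319.8 m.
Subtracting the expected shift leaves a residual of -407.8 − (-418) = 10.2 m north and 319.8 − (300) = 19.8 m east.
Residual distance = √(10.2² + 19.8²) = 22.2 m.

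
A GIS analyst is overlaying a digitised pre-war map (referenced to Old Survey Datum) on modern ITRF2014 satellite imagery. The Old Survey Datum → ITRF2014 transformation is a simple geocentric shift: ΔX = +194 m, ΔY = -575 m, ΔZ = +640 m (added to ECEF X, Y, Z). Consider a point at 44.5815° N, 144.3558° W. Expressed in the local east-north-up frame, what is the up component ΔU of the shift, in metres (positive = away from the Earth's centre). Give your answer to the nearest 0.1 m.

ΔU = 575.6 m

At φ = 44.5815°, λ = -144.3558°: sin φ = 0.701923, cos φ = 0.712253, sin λ = -0.582750, cos λ = -0.812651.
ΔU = cos φ cos λ·ΔX + cos φ sin λ·ΔY + sin φ·ΔZ = (0.712253)(-0.812651)(194) + (0.712253)(-0.582750)(-575) + (0.701923)(640) = 575.60 m.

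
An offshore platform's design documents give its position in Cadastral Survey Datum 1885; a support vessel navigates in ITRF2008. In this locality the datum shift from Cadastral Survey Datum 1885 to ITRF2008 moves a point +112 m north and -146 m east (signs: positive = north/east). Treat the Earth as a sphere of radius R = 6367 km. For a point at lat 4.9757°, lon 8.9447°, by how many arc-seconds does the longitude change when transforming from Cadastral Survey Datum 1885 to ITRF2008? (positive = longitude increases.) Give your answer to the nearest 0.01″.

Δλ = -4.75″

At latitude 4.9757°, cos φ = 0.996232.
One radian of longitude at latitude φ spans R cos φ, so Δλ = ΔE / (R cos φ) = -146.0 / (6367000 × 0.996232) = -2.3017e-05 rad = -4.748″.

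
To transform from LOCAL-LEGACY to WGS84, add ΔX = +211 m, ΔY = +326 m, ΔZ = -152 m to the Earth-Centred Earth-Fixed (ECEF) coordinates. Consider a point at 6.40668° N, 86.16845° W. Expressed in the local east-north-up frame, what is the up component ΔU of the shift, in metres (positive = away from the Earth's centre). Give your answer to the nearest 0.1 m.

At φ = 6.40668°, λ = -86.16845°: sin φ = 0.111585, cos φ = 0.993755, sin λ = -0.997765, cos λ = 0.066823.
ΔU = cos φ cos λ·ΔX + cos φ sin λ·ΔY + sin φ·ΔZ = (0.993755)(0.066823)(211) + (0.993755)(-0.997765)(326) + (0.111585)(-152) = -326.19 m.

ΔU = -326.2 m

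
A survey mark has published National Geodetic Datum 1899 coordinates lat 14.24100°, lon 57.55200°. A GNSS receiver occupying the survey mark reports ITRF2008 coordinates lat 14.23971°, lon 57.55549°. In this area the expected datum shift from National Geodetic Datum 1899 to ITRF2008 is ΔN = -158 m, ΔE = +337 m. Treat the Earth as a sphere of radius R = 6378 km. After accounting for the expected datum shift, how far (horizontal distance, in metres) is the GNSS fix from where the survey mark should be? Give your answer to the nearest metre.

Observed coordinate differences: Δφ = -0.00129°, Δλ = +0.00349°.
Converting to metres (1° lat = 111317 m, cos φ = 0.969270): observed ΔN = -143.6 m, observed ΔE = 376.6 m.
Subtracting the expected shift leaves a residual of -143.6 − (-158) = 14.4 m north and 376.6 − (337) = 39.6 m east.
Residual distance = √(14.4² + 39.6²) = 42.1 m.

42 m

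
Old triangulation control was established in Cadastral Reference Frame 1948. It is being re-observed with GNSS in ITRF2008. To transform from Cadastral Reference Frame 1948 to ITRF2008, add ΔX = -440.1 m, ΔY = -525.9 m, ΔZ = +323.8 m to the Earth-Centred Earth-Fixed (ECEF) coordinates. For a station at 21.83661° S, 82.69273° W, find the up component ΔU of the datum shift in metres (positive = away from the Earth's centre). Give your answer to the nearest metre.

ΔU = 312 m

The local up (radial) axis is (cos φ cos λ, cos φ sin λ, sin φ), giving ΔU = -51.960 + 484.201 − 120.441 = 311.80 m.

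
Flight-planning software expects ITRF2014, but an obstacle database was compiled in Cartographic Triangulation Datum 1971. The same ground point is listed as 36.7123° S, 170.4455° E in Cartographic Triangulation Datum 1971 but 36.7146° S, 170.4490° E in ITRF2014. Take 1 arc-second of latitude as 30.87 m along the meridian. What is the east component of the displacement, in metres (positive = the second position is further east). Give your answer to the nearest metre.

Δφ = -36.7146° − -36.7123° = -0.0023°; Δλ = 170.4490° − 170.4455° = +0.0035°.
1° of latitude = 3600 × 30.87 = 111132 m.
ΔN = Δφ × 111132 = -255.6 m; ΔE = Δλ × 111132 × cos(-36.7123°) = +0.0035 × 111132 × 0.801647 = 311.8 m.

ΔE = 312 m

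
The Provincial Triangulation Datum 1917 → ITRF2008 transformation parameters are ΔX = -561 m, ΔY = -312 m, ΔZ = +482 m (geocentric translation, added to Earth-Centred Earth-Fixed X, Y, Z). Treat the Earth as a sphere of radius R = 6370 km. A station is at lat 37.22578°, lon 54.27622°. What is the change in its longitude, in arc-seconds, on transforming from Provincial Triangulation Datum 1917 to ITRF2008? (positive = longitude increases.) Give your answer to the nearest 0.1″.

Δλ = 11.1″

sin φ = 0.604957, cos φ = 0.796258, sin λ = 0.811841, cos λ = 0.583878.
East component: ΔE = −sin λ·ΔX + cos λ·ΔY = −(0.811841)(-561) + (0.583878)(-312) = 273.27 m.
1° of latitude spans πR/180 = 111177 m; at latitude φ, 1° of longitude spans that × cos φ = 88525.9 m, so Δλ = 273.27 / 88525.9 × 3600 = 11.113″.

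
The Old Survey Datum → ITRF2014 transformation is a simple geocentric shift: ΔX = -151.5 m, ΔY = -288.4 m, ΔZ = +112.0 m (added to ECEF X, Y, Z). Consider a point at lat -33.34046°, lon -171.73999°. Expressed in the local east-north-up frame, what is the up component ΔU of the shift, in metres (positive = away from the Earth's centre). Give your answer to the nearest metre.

At φ = -33.34046°, λ = -171.73999°: sin φ = -0.549613, cos φ = 0.835419, sin λ = -0.143666, cos λ = -0.989626.
ΔU = cos φ cos λ·ΔX + cos φ sin λ·ΔY + sin φ·ΔZ = (0.835419)(-0.989626)(-151.5) + (0.835419)(-0.143666)(-288.4) + (-0.549613)(112.0) = 98.31 m.

ΔU = 98 m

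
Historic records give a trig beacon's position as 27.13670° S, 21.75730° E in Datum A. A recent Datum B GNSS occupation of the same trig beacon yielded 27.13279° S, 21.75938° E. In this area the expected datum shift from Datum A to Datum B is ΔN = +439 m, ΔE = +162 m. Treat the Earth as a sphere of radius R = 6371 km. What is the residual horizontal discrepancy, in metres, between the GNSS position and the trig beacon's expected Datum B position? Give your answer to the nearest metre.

Observed coordinate differences: Δφ = +0.00391°, Δλ = +0.00208°.
Converting to metres (1° lat = 111195 m, cos φ = 0.889921): observed ΔN = 434.8 m, observed ΔE = 205.8 m.
Subtracting the expected shift leaves a residual of 434.8 − (439) = -4.2 m north and 205.8 − (162) = 43.8 m east.
Residual distance = √((-4.2)² + 43.8²) = 44.0 m.

44 m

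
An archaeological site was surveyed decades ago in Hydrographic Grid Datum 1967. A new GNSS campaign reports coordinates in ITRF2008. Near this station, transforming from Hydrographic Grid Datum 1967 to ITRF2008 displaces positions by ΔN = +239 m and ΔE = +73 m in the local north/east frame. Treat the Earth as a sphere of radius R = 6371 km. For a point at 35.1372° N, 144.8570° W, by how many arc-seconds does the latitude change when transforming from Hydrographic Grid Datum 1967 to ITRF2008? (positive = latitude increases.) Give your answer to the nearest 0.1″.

Δφ = 7.7″

On a sphere of radius R, 1 rad of latitude = R, so Δφ = ΔN / R = 239.0 / 6371000 = 3.7514e-05 rad = 7.738″.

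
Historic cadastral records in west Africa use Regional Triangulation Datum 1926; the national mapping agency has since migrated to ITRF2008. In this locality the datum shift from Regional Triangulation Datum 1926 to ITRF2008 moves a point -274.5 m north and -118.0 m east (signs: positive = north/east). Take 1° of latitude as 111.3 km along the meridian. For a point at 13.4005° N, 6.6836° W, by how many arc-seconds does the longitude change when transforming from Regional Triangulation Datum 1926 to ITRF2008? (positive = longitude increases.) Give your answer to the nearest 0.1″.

Δλ = -3.9″

At latitude 13.4005°, cos φ = 0.972774.
1° of longitude at this latitude = 111.3 × cos φ = 108.27 km, so Δλ = -118.0 / 108269.7 = -0.0010899° = -3.924″.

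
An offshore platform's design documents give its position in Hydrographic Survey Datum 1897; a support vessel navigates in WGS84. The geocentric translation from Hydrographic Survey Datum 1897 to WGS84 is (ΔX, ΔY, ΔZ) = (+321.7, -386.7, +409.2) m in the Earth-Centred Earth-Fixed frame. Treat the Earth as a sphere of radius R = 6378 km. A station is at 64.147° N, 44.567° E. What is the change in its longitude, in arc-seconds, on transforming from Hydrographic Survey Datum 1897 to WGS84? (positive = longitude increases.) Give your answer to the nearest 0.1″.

Δλ = -37.2″

sin φ = 0.899916, cos φ = 0.436064, sin λ = 0.701743, cos λ = 0.712430.
East component: ΔE = −sin λ·ΔX + cos λ·ΔY = −(0.701743)(321.7) + (0.712430)(-386.7) = -501.25 m.
1° of latitude spans πR/180 = 111317 m; at latitude φ, 1° of longitude spans that × cos φ = 48541.3 m, so Δλ = -501.25 / 48541.3 × 3600 = -37.174″.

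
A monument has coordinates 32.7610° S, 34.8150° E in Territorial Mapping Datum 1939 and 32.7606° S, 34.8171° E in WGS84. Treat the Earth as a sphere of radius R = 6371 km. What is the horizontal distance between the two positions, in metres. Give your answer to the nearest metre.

Δφ = -32.7606° − -32.7610° = +0.0004°; Δλ = 34.8171° − 34.8150° = +0.0021°.
1° along a meridian = πR/180 = 111195 m.
ΔN = Δφ × 111195 = 44.5 m; ΔE = Δλ × 111195 × cos(-32.7610°) = +0.0021 × 111195 × 0.840935 = 196.4 m.
Distance = √(ΔE² + ΔN²) = √(196.4² + 44.5²) = 201.3 m.

201 m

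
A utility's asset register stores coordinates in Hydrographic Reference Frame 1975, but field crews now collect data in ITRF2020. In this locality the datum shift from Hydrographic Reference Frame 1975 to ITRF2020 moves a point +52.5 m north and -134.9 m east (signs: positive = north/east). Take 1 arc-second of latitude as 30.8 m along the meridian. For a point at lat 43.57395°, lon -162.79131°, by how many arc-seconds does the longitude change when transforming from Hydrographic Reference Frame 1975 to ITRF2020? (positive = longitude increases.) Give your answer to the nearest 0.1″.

Δλ = -6.0″

At latitude 43.57395°, cos φ = 0.724485.
1″ of longitude at this latitude = 30.80 × cos φ = 22.3141 m, so Δλ = -134.9 / 22.3141 = -6.045″.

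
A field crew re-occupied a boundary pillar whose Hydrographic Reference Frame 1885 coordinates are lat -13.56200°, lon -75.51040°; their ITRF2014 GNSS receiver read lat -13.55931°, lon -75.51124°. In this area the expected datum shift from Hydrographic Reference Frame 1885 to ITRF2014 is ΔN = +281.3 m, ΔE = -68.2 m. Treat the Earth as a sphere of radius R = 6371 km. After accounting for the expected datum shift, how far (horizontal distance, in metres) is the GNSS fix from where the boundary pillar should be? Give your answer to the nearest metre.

29 m

Observed coordinate differences: Δφ = +0.00269°, Δλ = -0.00084°.
Converting to metres (1° lat = 111195 m, cos φ = 0.972117): observed ΔN = 299.1 m, observed ΔE = -90.8 m.
Subtracting the expected shift leaves a residual of 299.1 − (281.3) = 17.8 m north and -90.8 − (-68.2) = -22.6 m east.
Residual distance = √(17.8² + (-22.6)²) = 28.8 m.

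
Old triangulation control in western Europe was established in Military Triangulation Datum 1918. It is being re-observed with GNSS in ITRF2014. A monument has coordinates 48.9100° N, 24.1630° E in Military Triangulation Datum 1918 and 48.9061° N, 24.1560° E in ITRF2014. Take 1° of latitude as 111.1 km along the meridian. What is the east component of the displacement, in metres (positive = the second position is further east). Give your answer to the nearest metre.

Δφ = 48.9061° − 48.9100° = -0.0039°; Δλ = 24.1560° − 24.1630° = -0.0070°.
ΔN = Δφ × 111100 = -433.3 m; ΔE = Δλ × 111100 × cos(48.9100°) = -0.0070 × 111100 × 0.657244 = -511.1 m.

ΔE = -511 m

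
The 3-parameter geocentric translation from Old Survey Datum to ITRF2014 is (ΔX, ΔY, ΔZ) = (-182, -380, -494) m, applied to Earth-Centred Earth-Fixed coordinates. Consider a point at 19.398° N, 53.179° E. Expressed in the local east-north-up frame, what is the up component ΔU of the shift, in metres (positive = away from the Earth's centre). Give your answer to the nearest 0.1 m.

ΔU = -553.9 m

The local up (radial) axis is (cos φ cos λ, cos φ sin λ, sin φ), giving ΔU = -102.884 − 286.927 − 164.071 = -553.88 m.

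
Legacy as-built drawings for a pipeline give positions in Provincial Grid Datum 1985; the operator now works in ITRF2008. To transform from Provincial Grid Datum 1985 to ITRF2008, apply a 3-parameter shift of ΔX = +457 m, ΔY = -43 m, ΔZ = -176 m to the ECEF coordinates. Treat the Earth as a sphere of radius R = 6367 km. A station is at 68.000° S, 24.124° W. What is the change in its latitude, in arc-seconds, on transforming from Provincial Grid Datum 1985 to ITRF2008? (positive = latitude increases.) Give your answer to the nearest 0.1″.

Δφ = 10.9″

sin φ = -0.927184, cos φ = 0.374607, sin λ = -0.408713, cos λ = 0.912663.
North component: ΔN = −sin φ cos λ·ΔX − sin φ sin λ·ΔY + cos φ·ΔZ = −(-0.927184)(0.912663)(457) − (-0.927184)(-0.408713)(-43) + (0.374607)(-176) = 337.08 m.
1° of latitude spans πR/180 = 111125 m, so Δφ = 337.08 / 111125 × 3600 = 10.920″.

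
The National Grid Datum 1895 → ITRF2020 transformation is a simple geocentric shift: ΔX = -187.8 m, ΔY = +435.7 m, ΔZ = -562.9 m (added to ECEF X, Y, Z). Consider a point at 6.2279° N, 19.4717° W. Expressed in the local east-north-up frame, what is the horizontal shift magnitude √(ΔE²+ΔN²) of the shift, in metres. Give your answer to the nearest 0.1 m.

629.6 m

At φ = 6.2279°, λ = -19.4717°: sin φ = 0.108483, cos φ = 0.994098, sin λ = -0.333341, cos λ = 0.942806.
ΔE = −sin λ·ΔX + cos λ·ΔY = −(-0.333341)·(-187.8) + (0.942806)·(435.7) = 348.18 m.
ΔN = −sin φ cos λ·ΔX − sin φ sin λ·ΔY + cos φ·ΔZ = −(0.108483)(0.942806)(-187.8) − (0.108483)(-0.333341)(435.7) + (0.994098)(-562.9) = -524.61 m.
Horizontal magnitude = √(ΔE² + ΔN²) = √(348.18² + (-524.61)²) = 629.64 m.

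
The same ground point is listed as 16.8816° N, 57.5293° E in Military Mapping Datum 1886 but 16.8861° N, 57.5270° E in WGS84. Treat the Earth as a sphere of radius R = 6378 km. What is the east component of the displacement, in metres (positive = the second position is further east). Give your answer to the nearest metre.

Δφ = 16.8861° − 16.8816° = +0.0045°; Δλ = 57.5270° − 57.5293° = -0.0023°.
1° along a meridian = πR/180 = 111317 m.
ΔN = Δφ × 111317 = 500.9 m; ΔE = Δλ × 111317 × cos(16.8816°) = -0.0023 × 111317 × 0.956907 = -245.0 m.

ΔE = -245 m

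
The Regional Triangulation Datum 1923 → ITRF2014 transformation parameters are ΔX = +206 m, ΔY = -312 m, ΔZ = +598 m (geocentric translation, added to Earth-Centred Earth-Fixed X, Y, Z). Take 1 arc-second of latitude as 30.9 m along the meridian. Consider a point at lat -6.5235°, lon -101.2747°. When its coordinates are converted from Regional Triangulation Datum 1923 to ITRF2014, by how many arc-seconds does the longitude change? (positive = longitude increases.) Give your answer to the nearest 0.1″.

sin φ = -0.113611, cos φ = 0.993525, sin λ = -0.980701, cos λ = -0.195513.
East component: ΔE = −sin λ·ΔX + cos λ·ΔY = −(-0.980701)(206) + (-0.195513)(-312) = 263.02 m.
1° of latitude spans 3600 × 30.90 = 111240 m; at latitude φ, 1° of longitude spans that × cos φ = 110519.8 m, so Δλ = 263.02 / 110519.8 × 3600 = 8.568″.

Δλ = 8.6″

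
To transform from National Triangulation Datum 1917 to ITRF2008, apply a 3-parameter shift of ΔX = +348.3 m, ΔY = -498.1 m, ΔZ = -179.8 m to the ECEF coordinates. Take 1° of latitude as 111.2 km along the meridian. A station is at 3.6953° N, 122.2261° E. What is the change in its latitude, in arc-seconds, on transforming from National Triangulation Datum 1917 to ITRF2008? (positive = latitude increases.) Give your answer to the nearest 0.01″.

sin φ = 0.064450, cos φ = 0.997921, sin λ = 0.845950, cos λ = -0.533262.
North component: ΔN = −sin φ cos λ·ΔX − sin φ sin λ·ΔY + cos φ·ΔZ = −(0.064450)(-0.533262)(348.3) − (0.064450)(0.845950)(-498.1) + (0.997921)(-179.8) = -140.30 m.
1° of latitude spans 111200 m, so Δφ = -140.30 / 111200 × 3600 = -4.542″.

Δφ = -4.54″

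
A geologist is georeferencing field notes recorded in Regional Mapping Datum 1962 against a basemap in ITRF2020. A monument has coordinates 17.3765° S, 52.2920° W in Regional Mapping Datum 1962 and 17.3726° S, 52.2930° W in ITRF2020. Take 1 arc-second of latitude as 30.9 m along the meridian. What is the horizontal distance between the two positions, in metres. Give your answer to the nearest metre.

Δφ = -17.3726° − -17.3765° = +0.0039°; Δλ = -52.2930° − -52.2920° = -0.0010°.
1° of latitude = 3600 × 30.90 = 111240 m.
ΔN = Δφ × 111240 = 433.8 m; ΔE = Δλ × 111240 × cos(-17.3765°) = -0.0010 × 111240 × 0.954363 = -106.2 m.
Distance = √(ΔE² + ΔN²) = √((-106.2)² + 433.8²) = 446.6 m.

447 m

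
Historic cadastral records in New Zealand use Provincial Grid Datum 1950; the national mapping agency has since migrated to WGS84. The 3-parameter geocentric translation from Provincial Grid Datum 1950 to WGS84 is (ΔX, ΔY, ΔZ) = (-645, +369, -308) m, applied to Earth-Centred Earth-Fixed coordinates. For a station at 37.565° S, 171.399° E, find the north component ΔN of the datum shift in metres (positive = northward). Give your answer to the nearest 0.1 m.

ΔN = 178.3 m

At φ = -37.565°, λ = 171.399°: sin φ = -0.609661, cos φ = 0.792662, sin λ = 0.149553, cos λ = -0.988754.
ΔN = −sin φ cos λ·ΔX − sin φ sin λ·ΔY + cos φ·ΔZ = −(-0.609661)(-0.988754)(-645) − (-0.609661)(0.149553)(369) + (0.792662)(-308) = 178.31 m.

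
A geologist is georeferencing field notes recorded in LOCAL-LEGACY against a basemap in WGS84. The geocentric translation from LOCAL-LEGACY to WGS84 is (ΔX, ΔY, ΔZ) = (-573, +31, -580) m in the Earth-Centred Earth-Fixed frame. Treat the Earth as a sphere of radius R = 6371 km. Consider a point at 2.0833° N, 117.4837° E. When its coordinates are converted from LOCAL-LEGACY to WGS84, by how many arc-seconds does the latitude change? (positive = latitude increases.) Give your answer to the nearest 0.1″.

sin φ = 0.036352, cos φ = 0.999339, sin λ = 0.887142, cos λ = -0.461496.
North component: ΔN = −sin φ cos λ·ΔX − sin φ sin λ·ΔY + cos φ·ΔZ = −(0.036352)(-0.461496)(-573) − (0.036352)(0.887142)(31) + (0.999339)(-580) = -590.23 m.
1° of latitude spans πR/180 = 111195 m, so Δφ = -590.23 / 111195 × 3600 = -19.109″.

Δφ = -19.1″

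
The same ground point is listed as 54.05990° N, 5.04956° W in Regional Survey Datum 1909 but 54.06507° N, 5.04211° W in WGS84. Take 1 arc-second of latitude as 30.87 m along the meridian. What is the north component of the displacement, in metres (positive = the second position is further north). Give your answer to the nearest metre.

ΔN = 575 m

Δφ = 54.06507° − 54.05990° = +0.00517°; Δλ = -5.04211° − -5.04956° = +0.00745°.
1° of latitude = 3600 × 30.87 = 111132 m.
ΔN = Δφ × 111132 = 574.6 m; ΔE = Δλ × 111132 × cos(54.05990°) = +0.00745 × 111132 × 0.586939 = 485.9 m.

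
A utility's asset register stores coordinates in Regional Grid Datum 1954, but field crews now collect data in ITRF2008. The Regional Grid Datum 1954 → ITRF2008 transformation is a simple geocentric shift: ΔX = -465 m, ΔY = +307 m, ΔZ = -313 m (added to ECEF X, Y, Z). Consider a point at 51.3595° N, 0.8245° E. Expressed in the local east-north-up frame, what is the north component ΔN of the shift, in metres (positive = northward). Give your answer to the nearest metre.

The local north axis is (−sin φ cos λ, −sin φ sin λ, cos φ), giving ΔN = 363.164 − 3.451 − 195.447 = 164.27 m.

ΔN = 164 m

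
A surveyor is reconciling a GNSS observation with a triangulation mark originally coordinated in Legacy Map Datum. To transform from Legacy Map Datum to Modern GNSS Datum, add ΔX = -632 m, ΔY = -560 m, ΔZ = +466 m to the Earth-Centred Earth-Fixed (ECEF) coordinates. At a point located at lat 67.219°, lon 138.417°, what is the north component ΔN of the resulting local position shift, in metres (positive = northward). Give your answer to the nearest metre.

At φ = 67.219°, λ = 138.417°: sin φ = 0.921992, cos φ = 0.387210, sin λ = 0.663704, cos λ = -0.747995.
ΔN = −sin φ cos λ·ΔX − sin φ sin λ·ΔY + cos φ·ΔZ = −(0.921992)(-0.747995)(-632) − (0.921992)(0.663704)(-560) + (0.387210)(466) = 87.26 m.

ΔN = 87 m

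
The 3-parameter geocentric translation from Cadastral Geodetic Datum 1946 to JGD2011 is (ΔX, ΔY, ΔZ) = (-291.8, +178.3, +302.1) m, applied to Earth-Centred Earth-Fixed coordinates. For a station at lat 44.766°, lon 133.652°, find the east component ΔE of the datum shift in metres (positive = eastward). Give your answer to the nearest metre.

At φ = 44.766°, λ = 133.652°: sin φ = 0.704213, cos φ = 0.709989, sin λ = 0.723546, cos λ = -0.690276.
ΔE = −sin λ·ΔX + cos λ·ΔY = −(0.723546)·(-291.8) + (-0.690276)·(178.3) = 88.05 m.

ΔE = 88 m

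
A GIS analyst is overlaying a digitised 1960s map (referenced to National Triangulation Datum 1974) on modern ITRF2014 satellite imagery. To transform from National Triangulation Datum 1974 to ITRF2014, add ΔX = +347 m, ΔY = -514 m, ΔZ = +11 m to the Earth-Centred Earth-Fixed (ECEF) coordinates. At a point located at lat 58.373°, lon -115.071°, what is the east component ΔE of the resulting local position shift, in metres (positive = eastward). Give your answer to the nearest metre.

The local east axis at (φ, λ) is (−sin λ, cos λ, 0), so ΔE = −sin(-115.071°)·347 + cos(-115.071°)·(-514) = 532.11 m.

ΔE = 532 m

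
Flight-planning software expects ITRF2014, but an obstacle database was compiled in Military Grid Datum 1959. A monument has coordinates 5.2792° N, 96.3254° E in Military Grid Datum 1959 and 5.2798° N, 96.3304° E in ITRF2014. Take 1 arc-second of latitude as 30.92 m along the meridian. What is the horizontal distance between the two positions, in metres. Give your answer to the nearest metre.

558 m

Δφ = 5.2798° − 5.2792° = +0.0006°; Δλ = 96.3304° − 96.3254° = +0.0050°.
1° of latitude = 3600 × 30.92 = 111312 m.
ΔN = Δφ × 111312 = 66.8 m; ΔE = Δλ × 111312 × cos(5.2792°) = +0.0050 × 111312 × 0.995758 = 554.2 m.
Distance = √(ΔE² + ΔN²) = √(554.2² + 66.8²) = 558.2 m.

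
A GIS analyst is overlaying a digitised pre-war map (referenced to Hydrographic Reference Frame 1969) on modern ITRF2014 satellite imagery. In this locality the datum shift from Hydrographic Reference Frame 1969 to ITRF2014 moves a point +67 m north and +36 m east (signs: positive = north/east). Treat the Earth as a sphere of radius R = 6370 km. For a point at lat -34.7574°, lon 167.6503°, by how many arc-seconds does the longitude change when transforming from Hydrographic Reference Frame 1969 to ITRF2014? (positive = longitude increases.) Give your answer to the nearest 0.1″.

At latitude -34.7574°, cos φ = 0.821573.
One radian of longitude at latitude φ spans R cos φ, so Δλ = ΔE / (R cos φ) = 36.0 / (6370000 × 0.821573) = 6.8789e-06 rad = 1.419″.

Δλ = 1.4″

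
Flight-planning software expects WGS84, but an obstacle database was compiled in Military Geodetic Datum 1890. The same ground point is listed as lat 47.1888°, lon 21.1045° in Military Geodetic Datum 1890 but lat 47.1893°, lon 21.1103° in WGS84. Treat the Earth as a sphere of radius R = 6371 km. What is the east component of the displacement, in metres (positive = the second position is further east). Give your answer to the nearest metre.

ΔE = 438 m

Δφ = 47.1893° − 47.1888° = +0.0005°; Δλ = 21.1103° − 21.1045° = +0.0058°.
1° along a meridian = πR/180 = 111195 m.
ΔN = Δφ × 111195 = 55.6 m; ΔE = Δλ × 111195 × cos(47.1888°) = +0.0058 × 111195 × 0.679585 = 438.3 m.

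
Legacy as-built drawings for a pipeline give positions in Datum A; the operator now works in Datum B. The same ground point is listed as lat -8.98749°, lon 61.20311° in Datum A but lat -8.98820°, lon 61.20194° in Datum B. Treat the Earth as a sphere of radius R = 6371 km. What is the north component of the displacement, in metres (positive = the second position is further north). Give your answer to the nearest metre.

ΔN = -79 m

Δφ = -8.98820° − -8.98749° = -0.00071°; Δλ = 61.20194° − 61.20311° = -0.00117°.
1° along a meridian = πR/180 = 111195 m.
ΔN = Δφ × 111195 = -78.9 m; ΔE = Δλ × 111195 × cos(-8.98749°) = -0.00117 × 111195 × 0.987722 = -128.5 m.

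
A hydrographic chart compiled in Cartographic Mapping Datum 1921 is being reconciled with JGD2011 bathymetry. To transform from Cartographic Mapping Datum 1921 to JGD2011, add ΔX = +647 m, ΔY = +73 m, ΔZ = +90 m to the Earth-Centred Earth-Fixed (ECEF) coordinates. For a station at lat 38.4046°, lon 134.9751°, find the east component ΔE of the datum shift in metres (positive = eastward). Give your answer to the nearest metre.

At φ = 38.4046°, λ = 134.9751°: sin φ = 0.621211, cos φ = 0.783644, sin λ = 0.707414, cos λ = -0.706799.
ΔE = −sin λ·ΔX + cos λ·ΔY = −(0.707414)·(647) + (-0.706799)·(73) = -509.29 m.

ΔE = -509 m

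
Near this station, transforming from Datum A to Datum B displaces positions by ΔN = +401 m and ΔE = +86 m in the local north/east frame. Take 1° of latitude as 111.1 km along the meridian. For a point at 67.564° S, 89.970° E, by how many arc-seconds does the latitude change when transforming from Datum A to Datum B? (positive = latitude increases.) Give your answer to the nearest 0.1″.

Δφ = 13.0″

1° of latitude = 111.1 km, so Δφ = 401.0 / 111100 = 0.0036094° = 12.994″.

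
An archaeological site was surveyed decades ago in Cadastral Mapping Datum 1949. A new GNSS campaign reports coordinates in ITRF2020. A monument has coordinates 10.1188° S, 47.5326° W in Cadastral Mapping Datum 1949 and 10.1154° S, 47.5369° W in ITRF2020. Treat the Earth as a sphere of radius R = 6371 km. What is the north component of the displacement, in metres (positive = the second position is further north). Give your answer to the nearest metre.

ΔN = 378 m

Δφ = -10.1154° − -10.1188° = +0.0034°; Δλ = -47.5369° − -47.5326° = -0.0043°.
1° along a meridian = πR/180 = 111195 m.
ΔN = Δφ × 111195 = 378.1 m; ΔE = Δλ × 111195 × cos(-10.1188°) = -0.0043 × 111195 × 0.984446 = -470.7 m.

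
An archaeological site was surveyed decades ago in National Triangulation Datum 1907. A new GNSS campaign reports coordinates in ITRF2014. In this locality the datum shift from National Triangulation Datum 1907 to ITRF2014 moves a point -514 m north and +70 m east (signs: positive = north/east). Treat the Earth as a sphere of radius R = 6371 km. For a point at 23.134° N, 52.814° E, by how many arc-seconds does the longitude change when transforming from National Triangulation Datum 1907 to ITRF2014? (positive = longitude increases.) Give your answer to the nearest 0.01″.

Δλ = 2.46″

At latitude 23.134°, cos φ = 0.919589.
One radian of longitude at latitude φ spans R cos φ, so Δλ = ΔE / (R cos φ) = 70.0 / (6371000 × 0.919589) = 1.1948e-05 rad = 2.464″.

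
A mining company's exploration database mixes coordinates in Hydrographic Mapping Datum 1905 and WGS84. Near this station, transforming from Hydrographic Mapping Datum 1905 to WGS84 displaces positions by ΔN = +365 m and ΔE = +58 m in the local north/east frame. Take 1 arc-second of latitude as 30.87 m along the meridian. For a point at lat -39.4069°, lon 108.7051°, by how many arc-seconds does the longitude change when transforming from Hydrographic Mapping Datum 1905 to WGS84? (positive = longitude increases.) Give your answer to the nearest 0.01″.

At latitude -39.4069°, cos φ = 0.772657.
1″ of longitude at this latitude = 30.87 × cos φ = 23.8519 m, so Δλ = 58.0 / 23.8519 = 2.432″.

Δλ = 2.43″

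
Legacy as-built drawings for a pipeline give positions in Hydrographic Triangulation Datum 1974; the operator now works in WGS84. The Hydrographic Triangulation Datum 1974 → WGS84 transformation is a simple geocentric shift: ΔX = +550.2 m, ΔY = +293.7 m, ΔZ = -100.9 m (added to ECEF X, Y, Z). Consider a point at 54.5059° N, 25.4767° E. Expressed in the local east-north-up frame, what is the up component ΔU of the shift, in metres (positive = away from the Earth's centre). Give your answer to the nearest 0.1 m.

At φ = 54.5059°, λ = 25.4767°: sin φ = 0.814175, cos φ = 0.580619, sin λ = 0.430144, cos λ = 0.902760.
ΔU = cos φ cos λ·ΔX + cos φ sin λ·ΔY + sin φ·ΔZ = (0.580619)(0.902760)(550.2) + (0.580619)(0.430144)(293.7) + (0.814175)(-100.9) = 279.59 m.

ΔU = 279.6 m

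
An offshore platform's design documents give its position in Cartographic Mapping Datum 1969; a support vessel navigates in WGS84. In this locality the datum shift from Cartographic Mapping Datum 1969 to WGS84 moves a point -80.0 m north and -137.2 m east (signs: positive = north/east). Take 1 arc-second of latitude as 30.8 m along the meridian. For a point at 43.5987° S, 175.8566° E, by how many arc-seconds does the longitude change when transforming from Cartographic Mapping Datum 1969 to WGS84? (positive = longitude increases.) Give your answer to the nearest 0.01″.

Δλ = -6.15″

At latitude -43.5987°, cos φ = 0.724188.
1″ of longitude at this latitude = 30.80 × cos φ = 22.3050 m, so Δλ = -137.2 / 22.3050 = -6.151″.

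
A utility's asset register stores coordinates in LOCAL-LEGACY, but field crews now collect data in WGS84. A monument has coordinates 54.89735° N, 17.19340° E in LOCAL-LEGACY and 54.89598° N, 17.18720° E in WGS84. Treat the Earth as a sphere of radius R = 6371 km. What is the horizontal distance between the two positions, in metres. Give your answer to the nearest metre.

425 m

Δφ = 54.89598° − 54.89735° = -0.00137°; Δλ = 17.18720° − 17.19340° = -0.00620°.
1° along a meridian = πR/180 = 111195 m.
ΔN = Δφ × 111195 = -152.3 m; ΔE = Δλ × 111195 × cos(54.89735°) = -0.00620 × 111195 × 0.575043 = -396.4 m.
Distance = √(ΔE² + ΔN²) = √((-396.4)² + (-152.3)²) = 424.7 m.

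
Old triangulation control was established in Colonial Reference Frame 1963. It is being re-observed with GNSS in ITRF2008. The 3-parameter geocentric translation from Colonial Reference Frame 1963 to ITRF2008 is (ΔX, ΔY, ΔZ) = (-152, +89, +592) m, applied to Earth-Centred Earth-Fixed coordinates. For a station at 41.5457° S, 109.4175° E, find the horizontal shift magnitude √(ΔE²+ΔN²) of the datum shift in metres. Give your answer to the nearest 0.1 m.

At φ = -41.5457°, λ = 109.4175°: sin φ = -0.663217, cos φ = 0.748427, sin λ = 0.943121, cos λ = -0.332449.
ΔE = −sin λ·ΔX + cos λ·ΔY = −(0.943121)·(-152) + (-0.332449)·(89) = 113.77 m.
ΔN = −sin φ cos λ·ΔX − sin φ sin λ·ΔY + cos φ·ΔZ = −(-0.663217)(-0.332449)(-152) − (-0.663217)(0.943121)(89) + (0.748427)(592) = 532.25 m.
Horizontal magnitude = √(ΔE² + ΔN²) = √(113.77² + 532.25²) = 544.27 m.

544.3 m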